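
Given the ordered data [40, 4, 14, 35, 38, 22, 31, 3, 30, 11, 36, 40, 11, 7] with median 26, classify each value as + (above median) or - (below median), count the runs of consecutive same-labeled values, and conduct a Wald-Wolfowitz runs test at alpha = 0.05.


Step 1: Compute median = 26; label A = above, B = below.
Labels in order: ABBAABABABAABB  (n_A = 7, n_B = 7)
Step 2: Count runs R = 10.
Step 3: Under H0 (random ordering), E[R] = 2*n_A*n_B/(n_A+n_B) + 1 = 2*7*7/14 + 1 = 8.0000.
        Var[R] = 2*n_A*n_B*(2*n_A*n_B - n_A - n_B) / ((n_A+n_B)^2 * (n_A+n_B-1)) = 8232/2548 = 3.2308.
        SD[R] = 1.7974.
Step 4: Continuity-corrected z = (R - 0.5 - E[R]) / SD[R] = (10 - 0.5 - 8.0000) / 1.7974 = 0.8345.
Step 5: Two-sided p-value via normal approximation = 2*(1 - Phi(|z|)) = 0.403986.
Step 6: alpha = 0.05. fail to reject H0.

R = 10, z = 0.8345, p = 0.403986, fail to reject H0.


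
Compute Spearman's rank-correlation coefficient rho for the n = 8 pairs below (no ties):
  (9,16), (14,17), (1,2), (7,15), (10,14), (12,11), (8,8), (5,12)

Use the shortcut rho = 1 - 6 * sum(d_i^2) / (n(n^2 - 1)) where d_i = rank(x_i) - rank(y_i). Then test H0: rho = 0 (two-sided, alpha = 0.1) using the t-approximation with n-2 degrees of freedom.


Step 1: Rank x and y separately (midranks; no ties here).
rank(x): 9->5, 14->8, 1->1, 7->3, 10->6, 12->7, 8->4, 5->2
rank(y): 16->7, 17->8, 2->1, 15->6, 14->5, 11->3, 8->2, 12->4
Step 2: d_i = R_x(i) - R_y(i); compute d_i^2.
  (5-7)^2=4, (8-8)^2=0, (1-1)^2=0, (3-6)^2=9, (6-5)^2=1, (7-3)^2=16, (4-2)^2=4, (2-4)^2=4
sum(d^2) = 38.
Step 3: rho = 1 - 6*38 / (8*(8^2 - 1)) = 1 - 228/504 = 0.547619.
Step 4: Under H0, t = rho * sqrt((n-2)/(1-rho^2)) = 1.6031 ~ t(6).
Step 5: Two-sided p-value from the t-distribution with 6 df = 0.160026.
Step 6: alpha = 0.1. fail to reject H0.

rho = 0.5476, p = 0.160026, fail to reject H0 at alpha = 0.1.


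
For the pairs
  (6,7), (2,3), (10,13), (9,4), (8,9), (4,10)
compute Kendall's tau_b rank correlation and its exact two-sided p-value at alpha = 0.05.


Step 1: Enumerate the 15 unordered pairs (i,j) with i<j and classify each by sign(x_j-x_i) * sign(y_j-y_i).
  (1,2):dx=-4,dy=-4->C; (1,3):dx=+4,dy=+6->C; (1,4):dx=+3,dy=-3->D; (1,5):dx=+2,dy=+2->C
  (1,6):dx=-2,dy=+3->D; (2,3):dx=+8,dy=+10->C; (2,4):dx=+7,dy=+1->C; (2,5):dx=+6,dy=+6->C
  (2,6):dx=+2,dy=+7->C; (3,4):dx=-1,dy=-9->C; (3,5):dx=-2,dy=-4->C; (3,6):dx=-6,dy=-3->C
  (4,5):dx=-1,dy=+5->D; (4,6):dx=-5,dy=+6->D; (5,6):dx=-4,dy=+1->D
Step 2: C = 10, D = 5, total pairs = 15.
Step 3: tau = (C - D)/(n(n-1)/2) = (10 - 5)/15 = 0.333333.
Step 4: Exact two-sided p-value (enumerate n! = 720 permutations of y under H0): p = 0.469444.
Step 5: alpha = 0.05. fail to reject H0.

tau_b = 0.3333 (C=10, D=5), p = 0.469444, fail to reject H0.


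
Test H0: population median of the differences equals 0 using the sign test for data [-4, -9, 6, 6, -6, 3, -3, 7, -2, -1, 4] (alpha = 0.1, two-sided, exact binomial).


Step 1: Discard zero differences. Original n = 11; n_eff = number of nonzero differences = 11.
Nonzero differences (with sign): -4, -9, +6, +6, -6, +3, -3, +7, -2, -1, +4
Step 2: Count signs: positive = 5, negative = 6.
Step 3: Under H0: P(positive) = 0.5, so the number of positives S ~ Bin(11, 0.5).
Step 4: Two-sided exact p-value = sum of Bin(11,0.5) probabilities at or below the observed probability = 1.000000.
Step 5: alpha = 0.1. fail to reject H0.

n_eff = 11, pos = 5, neg = 6, p = 1.000000, fail to reject H0.


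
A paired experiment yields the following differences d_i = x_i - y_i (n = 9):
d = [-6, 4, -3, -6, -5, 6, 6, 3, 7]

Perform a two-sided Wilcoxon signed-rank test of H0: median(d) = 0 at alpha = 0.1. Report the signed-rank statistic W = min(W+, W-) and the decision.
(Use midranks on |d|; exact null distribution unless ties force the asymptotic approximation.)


Step 1: Drop any zero differences (none here) and take |d_i|.
|d| = [6, 4, 3, 6, 5, 6, 6, 3, 7]
Step 2: Midrank |d_i| (ties get averaged ranks).
ranks: |6|->6.5, |4|->3, |3|->1.5, |6|->6.5, |5|->4, |6|->6.5, |6|->6.5, |3|->1.5, |7|->9
Step 3: Attach original signs; sum ranks with positive sign and with negative sign.
W+ = 3 + 6.5 + 6.5 + 1.5 + 9 = 26.5
W- = 6.5 + 1.5 + 6.5 + 4 = 18.5
(Check: W+ + W- = 45 should equal n(n+1)/2 = 45.)
Step 4: Test statistic W = min(W+, W-) = 18.5.
Step 5: Ties in |d|, so use the tie-corrected normal approximation.
        E[W] = n(n+1)/4 = 9*10/4 = 22.5.
        Tie groups: |d|=3 (t=2), |d|=6 (t=4); sum(t^3 - t) = 66.
        Var[W] = n(n+1)(2n+1)/24 - sum(t^3-t)/48 = 1710/24 - 66/48 = 69.875.
        z = (W - E[W]) / sqrt(Var[W]) = (18.5 - 22.5) / 8.3591 = -0.4785.
        Two-sided p = 2*Phi(z) = 0.632281.
Step 6: alpha = 0.1. fail to reject H0.

W+ = 26.5, W- = 18.5, W = min = 18.5, p = 0.632281, fail to reject H0.


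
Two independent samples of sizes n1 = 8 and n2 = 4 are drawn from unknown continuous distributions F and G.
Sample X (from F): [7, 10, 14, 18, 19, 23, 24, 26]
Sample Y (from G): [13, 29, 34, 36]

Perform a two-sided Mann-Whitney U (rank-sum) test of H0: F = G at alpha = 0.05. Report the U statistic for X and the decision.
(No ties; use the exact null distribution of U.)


Step 1: Combine and sort all 12 observations; assign midranks.
sorted (value, group): (7,X), (10,X), (13,Y), (14,X), (18,X), (19,X), (23,X), (24,X), (26,X), (29,Y), (34,Y), (36,Y)
ranks: 7->1, 10->2, 13->3, 14->4, 18->5, 19->6, 23->7, 24->8, 26->9, 29->10, 34->11, 36->12
Step 2: Rank sum for X: R1 = 1 + 2 + 4 + 5 + 6 + 7 + 8 + 9 = 42.
Step 3: U_X = R1 - n1(n1+1)/2 = 42 - 8*9/2 = 42 - 36 = 6.
       U_Y = n1*n2 - U_X = 32 - 6 = 26.
Step 4: No ties, so the exact null distribution of U (based on enumerating the C(12,8) = 495 equally likely rank assignments) gives the two-sided p-value.
Step 5: p-value = 0.109091; compare to alpha = 0.05. fail to reject H0.

U_X = 6, p = 0.109091, fail to reject H0 at alpha = 0.05.


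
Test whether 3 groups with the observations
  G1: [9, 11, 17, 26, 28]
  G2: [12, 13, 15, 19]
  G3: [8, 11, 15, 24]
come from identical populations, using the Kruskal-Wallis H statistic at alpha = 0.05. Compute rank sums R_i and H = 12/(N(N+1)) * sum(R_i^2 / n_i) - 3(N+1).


Step 1: Combine all N = 13 observations and assign midranks.
sorted (value, group, rank): (8,G3,1), (9,G1,2), (11,G1,3.5), (11,G3,3.5), (12,G2,5), (13,G2,6), (15,G2,7.5), (15,G3,7.5), (17,G1,9), (19,G2,10), (24,G3,11), (26,G1,12), (28,G1,13)
Step 2: Sum ranks within each group.
R_1 = 39.5 (n_1 = 5)
R_2 = 28.5 (n_2 = 4)
R_3 = 23 (n_3 = 4)
Step 3: H = 12/(N(N+1)) * sum(R_i^2/n_i) - 3(N+1)
     = 12/(13*14) * (39.5^2/5 + 28.5^2/4 + 23^2/4) - 3*14
     = 0.065934 * 647.362 - 42
     = 0.683242.
Step 4: Ties present; correction factor C = 1 - 12/(13^3 - 13) = 0.994505. Corrected H = 0.683242 / 0.994505 = 0.687017.
Step 5: Under H0, H ~ chi^2(2); p-value = 0.709278.
Step 6: alpha = 0.05. fail to reject H0.

H = 0.6870, df = 2, p = 0.709278, fail to reject H0.


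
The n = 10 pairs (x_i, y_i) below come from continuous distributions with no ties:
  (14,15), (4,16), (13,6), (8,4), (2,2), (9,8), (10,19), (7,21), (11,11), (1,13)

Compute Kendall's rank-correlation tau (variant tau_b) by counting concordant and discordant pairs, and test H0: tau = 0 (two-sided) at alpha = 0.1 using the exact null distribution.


Step 1: Enumerate the 45 unordered pairs (i,j) with i<j and classify each by sign(x_j-x_i) * sign(y_j-y_i).
  (1,2):dx=-10,dy=+1->D; (1,3):dx=-1,dy=-9->C; (1,4):dx=-6,dy=-11->C; (1,5):dx=-12,dy=-13->C
  (1,6):dx=-5,dy=-7->C; (1,7):dx=-4,dy=+4->D; (1,8):dx=-7,dy=+6->D; (1,9):dx=-3,dy=-4->C
  (1,10):dx=-13,dy=-2->C; (2,3):dx=+9,dy=-10->D; (2,4):dx=+4,dy=-12->D; (2,5):dx=-2,dy=-14->C
  (2,6):dx=+5,dy=-8->D; (2,7):dx=+6,dy=+3->C; (2,8):dx=+3,dy=+5->C; (2,9):dx=+7,dy=-5->D
  (2,10):dx=-3,dy=-3->C; (3,4):dx=-5,dy=-2->C; (3,5):dx=-11,dy=-4->C; (3,6):dx=-4,dy=+2->D
  (3,7):dx=-3,dy=+13->D; (3,8):dx=-6,dy=+15->D; (3,9):dx=-2,dy=+5->D; (3,10):dx=-12,dy=+7->D
  (4,5):dx=-6,dy=-2->C; (4,6):dx=+1,dy=+4->C; (4,7):dx=+2,dy=+15->C; (4,8):dx=-1,dy=+17->D
  (4,9):dx=+3,dy=+7->C; (4,10):dx=-7,dy=+9->D; (5,6):dx=+7,dy=+6->C; (5,7):dx=+8,dy=+17->C
  (5,8):dx=+5,dy=+19->C; (5,9):dx=+9,dy=+9->C; (5,10):dx=-1,dy=+11->D; (6,7):dx=+1,dy=+11->C
  (6,8):dx=-2,dy=+13->D; (6,9):dx=+2,dy=+3->C; (6,10):dx=-8,dy=+5->D; (7,8):dx=-3,dy=+2->D
  (7,9):dx=+1,dy=-8->D; (7,10):dx=-9,dy=-6->C; (8,9):dx=+4,dy=-10->D; (8,10):dx=-6,dy=-8->C
  (9,10):dx=-10,dy=+2->D
Step 2: C = 24, D = 21, total pairs = 45.
Step 3: tau = (C - D)/(n(n-1)/2) = (24 - 21)/45 = 0.066667.
Step 4: Exact two-sided p-value (enumerate n! = 3628800 permutations of y under H0): p = 0.861801.
Step 5: alpha = 0.1. fail to reject H0.

tau_b = 0.0667 (C=24, D=21), p = 0.861801, fail to reject H0.


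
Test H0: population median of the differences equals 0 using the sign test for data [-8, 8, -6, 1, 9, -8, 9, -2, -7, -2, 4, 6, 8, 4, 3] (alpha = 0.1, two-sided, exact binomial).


Step 1: Discard zero differences. Original n = 15; n_eff = number of nonzero differences = 15.
Nonzero differences (with sign): -8, +8, -6, +1, +9, -8, +9, -2, -7, -2, +4, +6, +8, +4, +3
Step 2: Count signs: positive = 9, negative = 6.
Step 3: Under H0: P(positive) = 0.5, so the number of positives S ~ Bin(15, 0.5).
Step 4: Two-sided exact p-value = sum of Bin(15,0.5) probabilities at or below the observed probability = 0.607239.
Step 5: alpha = 0.1. fail to reject H0.

n_eff = 15, pos = 9, neg = 6, p = 0.607239, fail to reject H0.


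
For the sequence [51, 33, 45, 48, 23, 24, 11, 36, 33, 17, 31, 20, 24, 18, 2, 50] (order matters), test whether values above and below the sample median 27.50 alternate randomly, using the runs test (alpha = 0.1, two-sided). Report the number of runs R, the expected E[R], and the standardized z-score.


Step 1: Compute median = 27.50; label A = above, B = below.
Labels in order: AAAABBBAABABBBBA  (n_A = 8, n_B = 8)
Step 2: Count runs R = 7.
Step 3: Under H0 (random ordering), E[R] = 2*n_A*n_B/(n_A+n_B) + 1 = 2*8*8/16 + 1 = 9.0000.
        Var[R] = 2*n_A*n_B*(2*n_A*n_B - n_A - n_B) / ((n_A+n_B)^2 * (n_A+n_B-1)) = 14336/3840 = 3.7333.
        SD[R] = 1.9322.
Step 4: Continuity-corrected z = (R + 0.5 - E[R]) / SD[R] = (7 + 0.5 - 9.0000) / 1.9322 = -0.7763.
Step 5: Two-sided p-value via normal approximation = 2*(1 - Phi(|z|)) = 0.437558.
Step 6: alpha = 0.1. fail to reject H0.

R = 7, z = -0.7763, p = 0.437558, fail to reject H0.


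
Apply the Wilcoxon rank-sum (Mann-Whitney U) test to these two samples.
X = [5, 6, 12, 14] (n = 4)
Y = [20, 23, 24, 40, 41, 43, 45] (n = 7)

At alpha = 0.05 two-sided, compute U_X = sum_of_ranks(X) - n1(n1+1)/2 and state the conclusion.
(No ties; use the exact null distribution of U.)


Step 1: Combine and sort all 11 observations; assign midranks.
sorted (value, group): (5,X), (6,X), (12,X), (14,X), (20,Y), (23,Y), (24,Y), (40,Y), (41,Y), (43,Y), (45,Y)
ranks: 5->1, 6->2, 12->3, 14->4, 20->5, 23->6, 24->7, 40->8, 41->9, 43->10, 45->11
Step 2: Rank sum for X: R1 = 1 + 2 + 3 + 4 = 10.
Step 3: U_X = R1 - n1(n1+1)/2 = 10 - 4*5/2 = 10 - 10 = 0.
       U_Y = n1*n2 - U_X = 28 - 0 = 28.
Step 4: No ties, so the exact null distribution of U (based on enumerating the C(11,4) = 330 equally likely rank assignments) gives the two-sided p-value.
Step 5: p-value = 0.006061; compare to alpha = 0.05. reject H0.

U_X = 0, p = 0.006061, reject H0 at alpha = 0.05.


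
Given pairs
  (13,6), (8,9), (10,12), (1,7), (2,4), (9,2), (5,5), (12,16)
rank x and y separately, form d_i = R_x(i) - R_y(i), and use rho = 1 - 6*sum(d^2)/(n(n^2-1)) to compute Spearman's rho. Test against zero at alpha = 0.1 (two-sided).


Step 1: Rank x and y separately (midranks; no ties here).
rank(x): 13->8, 8->4, 10->6, 1->1, 2->2, 9->5, 5->3, 12->7
rank(y): 6->4, 9->6, 12->7, 7->5, 4->2, 2->1, 5->3, 16->8
Step 2: d_i = R_x(i) - R_y(i); compute d_i^2.
  (8-4)^2=16, (4-6)^2=4, (6-7)^2=1, (1-5)^2=16, (2-2)^2=0, (5-1)^2=16, (3-3)^2=0, (7-8)^2=1
sum(d^2) = 54.
Step 3: rho = 1 - 6*54 / (8*(8^2 - 1)) = 1 - 324/504 = 0.357143.
Step 4: Under H0, t = rho * sqrt((n-2)/(1-rho^2)) = 0.9366 ~ t(6).
Step 5: Two-sided p-value from the t-distribution with 6 df = 0.385121.
Step 6: alpha = 0.1. fail to reject H0.

rho = 0.3571, p = 0.385121, fail to reject H0 at alpha = 0.1.


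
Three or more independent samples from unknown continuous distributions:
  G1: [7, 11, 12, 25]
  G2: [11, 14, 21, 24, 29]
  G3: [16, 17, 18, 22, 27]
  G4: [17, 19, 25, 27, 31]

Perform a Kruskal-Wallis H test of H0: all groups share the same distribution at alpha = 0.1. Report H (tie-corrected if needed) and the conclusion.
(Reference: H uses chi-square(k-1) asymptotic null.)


Step 1: Combine all N = 19 observations and assign midranks.
sorted (value, group, rank): (7,G1,1), (11,G1,2.5), (11,G2,2.5), (12,G1,4), (14,G2,5), (16,G3,6), (17,G3,7.5), (17,G4,7.5), (18,G3,9), (19,G4,10), (21,G2,11), (22,G3,12), (24,G2,13), (25,G1,14.5), (25,G4,14.5), (27,G3,16.5), (27,G4,16.5), (29,G2,18), (31,G4,19)
Step 2: Sum ranks within each group.
R_1 = 22 (n_1 = 4)
R_2 = 49.5 (n_2 = 5)
R_3 = 51 (n_3 = 5)
R_4 = 67.5 (n_4 = 5)
Step 3: H = 12/(N(N+1)) * sum(R_i^2/n_i) - 3(N+1)
     = 12/(19*20) * (22^2/4 + 49.5^2/5 + 51^2/5 + 67.5^2/5) - 3*20
     = 0.031579 * 2042.5 - 60
     = 4.500000.
Step 4: Ties present; correction factor C = 1 - 24/(19^3 - 19) = 0.996491. Corrected H = 4.500000 / 0.996491 = 4.515845.
Step 5: Under H0, H ~ chi^2(3); p-value = 0.210881.
Step 6: alpha = 0.1. fail to reject H0.

H = 4.5158, df = 3, p = 0.210881, fail to reject H0.


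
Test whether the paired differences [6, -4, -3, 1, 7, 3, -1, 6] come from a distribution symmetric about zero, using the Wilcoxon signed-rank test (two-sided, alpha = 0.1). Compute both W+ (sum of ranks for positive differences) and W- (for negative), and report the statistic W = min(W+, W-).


Step 1: Drop any zero differences (none here) and take |d_i|.
|d| = [6, 4, 3, 1, 7, 3, 1, 6]
Step 2: Midrank |d_i| (ties get averaged ranks).
ranks: |6|->6.5, |4|->5, |3|->3.5, |1|->1.5, |7|->8, |3|->3.5, |1|->1.5, |6|->6.5
Step 3: Attach original signs; sum ranks with positive sign and with negative sign.
W+ = 6.5 + 1.5 + 8 + 3.5 + 6.5 = 26
W- = 5 + 3.5 + 1.5 = 10
(Check: W+ + W- = 36 should equal n(n+1)/2 = 36.)
Step 4: Test statistic W = min(W+, W-) = 10.
Step 5: Ties in |d|, so use the tie-corrected normal approximation.
        E[W] = n(n+1)/4 = 8*9/4 = 18.
        Tie groups: |d|=1 (t=2), |d|=3 (t=2), |d|=6 (t=2); sum(t^3 - t) = 18.
        Var[W] = n(n+1)(2n+1)/24 - sum(t^3-t)/48 = 1224/24 - 18/48 = 50.625.
        z = (W - E[W]) / sqrt(Var[W]) = (10 - 18) / 7.1151 = -1.1244.
        Two-sided p = 2*Phi(z) = 0.260858.
Step 6: alpha = 0.1. fail to reject H0.

W+ = 26, W- = 10, W = min = 10, p = 0.260858, fail to reject H0.


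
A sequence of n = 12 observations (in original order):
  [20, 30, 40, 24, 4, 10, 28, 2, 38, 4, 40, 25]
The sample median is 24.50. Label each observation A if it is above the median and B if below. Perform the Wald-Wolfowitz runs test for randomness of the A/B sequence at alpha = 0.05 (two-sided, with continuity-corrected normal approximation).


Step 1: Compute median = 24.50; label A = above, B = below.
Labels in order: BAABBBABABAA  (n_A = 6, n_B = 6)
Step 2: Count runs R = 8.
Step 3: Under H0 (random ordering), E[R] = 2*n_A*n_B/(n_A+n_B) + 1 = 2*6*6/12 + 1 = 7.0000.
        Var[R] = 2*n_A*n_B*(2*n_A*n_B - n_A - n_B) / ((n_A+n_B)^2 * (n_A+n_B-1)) = 4320/1584 = 2.7273.
        SD[R] = 1.6514.
Step 4: Continuity-corrected z = (R - 0.5 - E[R]) / SD[R] = (8 - 0.5 - 7.0000) / 1.6514 = 0.3028.
Step 5: Two-sided p-value via normal approximation = 2*(1 - Phi(|z|)) = 0.762069.
Step 6: alpha = 0.05. fail to reject H0.

R = 8, z = 0.3028, p = 0.762069, fail to reject H0.


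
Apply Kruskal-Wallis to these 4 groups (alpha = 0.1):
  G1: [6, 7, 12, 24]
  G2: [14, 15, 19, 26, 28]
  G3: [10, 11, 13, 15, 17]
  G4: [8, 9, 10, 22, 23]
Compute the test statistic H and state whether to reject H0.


Step 1: Combine all N = 19 observations and assign midranks.
sorted (value, group, rank): (6,G1,1), (7,G1,2), (8,G4,3), (9,G4,4), (10,G3,5.5), (10,G4,5.5), (11,G3,7), (12,G1,8), (13,G3,9), (14,G2,10), (15,G2,11.5), (15,G3,11.5), (17,G3,13), (19,G2,14), (22,G4,15), (23,G4,16), (24,G1,17), (26,G2,18), (28,G2,19)
Step 2: Sum ranks within each group.
R_1 = 28 (n_1 = 4)
R_2 = 72.5 (n_2 = 5)
R_3 = 46 (n_3 = 5)
R_4 = 43.5 (n_4 = 5)
Step 3: H = 12/(N(N+1)) * sum(R_i^2/n_i) - 3(N+1)
     = 12/(19*20) * (28^2/4 + 72.5^2/5 + 46^2/5 + 43.5^2/5) - 3*20
     = 0.031579 * 2048.9 - 60
     = 4.702105.
Step 4: Ties present; correction factor C = 1 - 12/(19^3 - 19) = 0.998246. Corrected H = 4.702105 / 0.998246 = 4.710369.
Step 5: Under H0, H ~ chi^2(3); p-value = 0.194276.
Step 6: alpha = 0.1. fail to reject H0.

H = 4.7104, df = 3, p = 0.194276, fail to reject H0.


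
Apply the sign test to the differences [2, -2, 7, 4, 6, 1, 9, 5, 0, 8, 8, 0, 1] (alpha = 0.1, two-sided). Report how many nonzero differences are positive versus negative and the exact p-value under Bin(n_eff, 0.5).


Step 1: Discard zero differences. Original n = 13; n_eff = number of nonzero differences = 11.
Nonzero differences (with sign): +2, -2, +7, +4, +6, +1, +9, +5, +8, +8, +1
Step 2: Count signs: positive = 10, negative = 1.
Step 3: Under H0: P(positive) = 0.5, so the number of positives S ~ Bin(11, 0.5).
Step 4: Two-sided exact p-value = sum of Bin(11,0.5) probabilities at or below the observed probability = 0.011719.
Step 5: alpha = 0.1. reject H0.

n_eff = 11, pos = 10, neg = 1, p = 0.011719, reject H0.


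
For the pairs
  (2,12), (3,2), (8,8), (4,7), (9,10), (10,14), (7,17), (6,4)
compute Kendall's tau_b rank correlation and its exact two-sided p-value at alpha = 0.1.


Step 1: Enumerate the 28 unordered pairs (i,j) with i<j and classify each by sign(x_j-x_i) * sign(y_j-y_i).
  (1,2):dx=+1,dy=-10->D; (1,3):dx=+6,dy=-4->D; (1,4):dx=+2,dy=-5->D; (1,5):dx=+7,dy=-2->D
  (1,6):dx=+8,dy=+2->C; (1,7):dx=+5,dy=+5->C; (1,8):dx=+4,dy=-8->D; (2,3):dx=+5,dy=+6->C
  (2,4):dx=+1,dy=+5->C; (2,5):dx=+6,dy=+8->C; (2,6):dx=+7,dy=+12->C; (2,7):dx=+4,dy=+15->C
  (2,8):dx=+3,dy=+2->C; (3,4):dx=-4,dy=-1->C; (3,5):dx=+1,dy=+2->C; (3,6):dx=+2,dy=+6->C
  (3,7):dx=-1,dy=+9->D; (3,8):dx=-2,dy=-4->C; (4,5):dx=+5,dy=+3->C; (4,6):dx=+6,dy=+7->C
  (4,7):dx=+3,dy=+10->C; (4,8):dx=+2,dy=-3->D; (5,6):dx=+1,dy=+4->C; (5,7):dx=-2,dy=+7->D
  (5,8):dx=-3,dy=-6->C; (6,7):dx=-3,dy=+3->D; (6,8):dx=-4,dy=-10->C; (7,8):dx=-1,dy=-13->C
Step 2: C = 19, D = 9, total pairs = 28.
Step 3: tau = (C - D)/(n(n-1)/2) = (19 - 9)/28 = 0.357143.
Step 4: Exact two-sided p-value (enumerate n! = 40320 permutations of y under H0): p = 0.275099.
Step 5: alpha = 0.1. fail to reject H0.

tau_b = 0.3571 (C=19, D=9), p = 0.275099, fail to reject H0.


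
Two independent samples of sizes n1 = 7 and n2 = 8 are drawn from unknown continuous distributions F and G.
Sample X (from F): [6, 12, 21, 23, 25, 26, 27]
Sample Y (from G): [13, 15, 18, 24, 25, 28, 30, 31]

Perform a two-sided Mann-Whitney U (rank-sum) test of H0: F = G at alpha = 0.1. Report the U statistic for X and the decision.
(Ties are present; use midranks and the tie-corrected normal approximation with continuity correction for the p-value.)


Step 1: Combine and sort all 15 observations; assign midranks.
sorted (value, group): (6,X), (12,X), (13,Y), (15,Y), (18,Y), (21,X), (23,X), (24,Y), (25,X), (25,Y), (26,X), (27,X), (28,Y), (30,Y), (31,Y)
ranks: 6->1, 12->2, 13->3, 15->4, 18->5, 21->6, 23->7, 24->8, 25->9.5, 25->9.5, 26->11, 27->12, 28->13, 30->14, 31->15
Step 2: Rank sum for X: R1 = 1 + 2 + 6 + 7 + 9.5 + 11 + 12 = 48.5.
Step 3: U_X = R1 - n1(n1+1)/2 = 48.5 - 7*8/2 = 48.5 - 28 = 20.5.
       U_Y = n1*n2 - U_X = 56 - 20.5 = 35.5.
Step 4: Ties are present, so use the tie-corrected normal approximation (with continuity correction) for the p-value.
Step 5: p-value = 0.417471; compare to alpha = 0.1. fail to reject H0.

U_X = 20.5, p = 0.417471, fail to reject H0 at alpha = 0.1.


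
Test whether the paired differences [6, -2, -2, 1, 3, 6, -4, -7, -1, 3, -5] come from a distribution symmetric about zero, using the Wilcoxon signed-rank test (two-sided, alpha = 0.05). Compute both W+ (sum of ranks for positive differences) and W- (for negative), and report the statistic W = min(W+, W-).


Step 1: Drop any zero differences (none here) and take |d_i|.
|d| = [6, 2, 2, 1, 3, 6, 4, 7, 1, 3, 5]
Step 2: Midrank |d_i| (ties get averaged ranks).
ranks: |6|->9.5, |2|->3.5, |2|->3.5, |1|->1.5, |3|->5.5, |6|->9.5, |4|->7, |7|->11, |1|->1.5, |3|->5.5, |5|->8
Step 3: Attach original signs; sum ranks with positive sign and with negative sign.
W+ = 9.5 + 1.5 + 5.5 + 9.5 + 5.5 = 31.5
W- = 3.5 + 3.5 + 7 + 11 + 1.5 + 8 = 34.5
(Check: W+ + W- = 66 should equal n(n+1)/2 = 66.)
Step 4: Test statistic W = min(W+, W-) = 31.5.
Step 5: Ties in |d|, so use the tie-corrected normal approximation.
        E[W] = n(n+1)/4 = 11*12/4 = 33.
        Tie groups: |d|=1 (t=2), |d|=2 (t=2), |d|=3 (t=2), |d|=6 (t=2); sum(t^3 - t) = 24.
        Var[W] = n(n+1)(2n+1)/24 - sum(t^3-t)/48 = 3036/24 - 24/48 = 126.
        z = (W - E[W]) / sqrt(Var[W]) = (31.5 - 33) / 11.2250 = -0.1336.
        Two-sided p = 2*Phi(z) = 0.893695.
Step 6: alpha = 0.05. fail to reject H0.

W+ = 31.5, W- = 34.5, W = min = 31.5, p = 0.893695, fail to reject H0.


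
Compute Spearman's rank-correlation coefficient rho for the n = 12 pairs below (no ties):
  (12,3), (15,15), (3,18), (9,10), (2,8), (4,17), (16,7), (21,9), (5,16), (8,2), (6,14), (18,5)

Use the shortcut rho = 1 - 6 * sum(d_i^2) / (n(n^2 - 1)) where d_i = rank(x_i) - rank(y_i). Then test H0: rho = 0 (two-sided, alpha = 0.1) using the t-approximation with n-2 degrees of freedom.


Step 1: Rank x and y separately (midranks; no ties here).
rank(x): 12->8, 15->9, 3->2, 9->7, 2->1, 4->3, 16->10, 21->12, 5->4, 8->6, 6->5, 18->11
rank(y): 3->2, 15->9, 18->12, 10->7, 8->5, 17->11, 7->4, 9->6, 16->10, 2->1, 14->8, 5->3
Step 2: d_i = R_x(i) - R_y(i); compute d_i^2.
  (8-2)^2=36, (9-9)^2=0, (2-12)^2=100, (7-7)^2=0, (1-5)^2=16, (3-11)^2=64, (10-4)^2=36, (12-6)^2=36, (4-10)^2=36, (6-1)^2=25, (5-8)^2=9, (11-3)^2=64
sum(d^2) = 422.
Step 3: rho = 1 - 6*422 / (12*(12^2 - 1)) = 1 - 2532/1716 = -0.475524.
Step 4: Under H0, t = rho * sqrt((n-2)/(1-rho^2)) = -1.7094 ~ t(10).
Step 5: Two-sided p-value from the t-distribution with 10 df = 0.118176.
Step 6: alpha = 0.1. fail to reject H0.

rho = -0.4755, p = 0.118176, fail to reject H0 at alpha = 0.1.


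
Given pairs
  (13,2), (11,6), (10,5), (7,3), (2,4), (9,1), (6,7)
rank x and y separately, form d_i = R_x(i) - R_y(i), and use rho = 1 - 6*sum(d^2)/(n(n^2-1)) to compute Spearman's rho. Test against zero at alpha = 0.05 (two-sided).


Step 1: Rank x and y separately (midranks; no ties here).
rank(x): 13->7, 11->6, 10->5, 7->3, 2->1, 9->4, 6->2
rank(y): 2->2, 6->6, 5->5, 3->3, 4->4, 1->1, 7->7
Step 2: d_i = R_x(i) - R_y(i); compute d_i^2.
  (7-2)^2=25, (6-6)^2=0, (5-5)^2=0, (3-3)^2=0, (1-4)^2=9, (4-1)^2=9, (2-7)^2=25
sum(d^2) = 68.
Step 3: rho = 1 - 6*68 / (7*(7^2 - 1)) = 1 - 408/336 = -0.214286.
Step 4: Under H0, t = rho * sqrt((n-2)/(1-rho^2)) = -0.4906 ~ t(5).
Step 5: Two-sided p-value from the t-distribution with 5 df = 0.644512.
Step 6: alpha = 0.05. fail to reject H0.

rho = -0.2143, p = 0.644512, fail to reject H0 at alpha = 0.05.


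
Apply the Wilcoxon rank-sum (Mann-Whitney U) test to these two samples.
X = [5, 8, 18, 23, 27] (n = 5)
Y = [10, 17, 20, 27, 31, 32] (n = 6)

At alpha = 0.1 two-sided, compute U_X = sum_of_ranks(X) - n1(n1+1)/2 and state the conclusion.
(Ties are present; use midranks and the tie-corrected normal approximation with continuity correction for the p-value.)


Step 1: Combine and sort all 11 observations; assign midranks.
sorted (value, group): (5,X), (8,X), (10,Y), (17,Y), (18,X), (20,Y), (23,X), (27,X), (27,Y), (31,Y), (32,Y)
ranks: 5->1, 8->2, 10->3, 17->4, 18->5, 20->6, 23->7, 27->8.5, 27->8.5, 31->10, 32->11
Step 2: Rank sum for X: R1 = 1 + 2 + 5 + 7 + 8.5 = 23.5.
Step 3: U_X = R1 - n1(n1+1)/2 = 23.5 - 5*6/2 = 23.5 - 15 = 8.5.
       U_Y = n1*n2 - U_X = 30 - 8.5 = 21.5.
Step 4: Ties are present, so use the tie-corrected normal approximation (with continuity correction) for the p-value.
Step 5: p-value = 0.272229; compare to alpha = 0.1. fail to reject H0.

U_X = 8.5, p = 0.272229, fail to reject H0 at alpha = 0.1.


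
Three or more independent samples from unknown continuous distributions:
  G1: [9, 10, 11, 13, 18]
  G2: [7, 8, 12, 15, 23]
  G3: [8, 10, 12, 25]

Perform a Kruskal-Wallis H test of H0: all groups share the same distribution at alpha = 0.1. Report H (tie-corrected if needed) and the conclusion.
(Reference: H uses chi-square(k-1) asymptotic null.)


Step 1: Combine all N = 14 observations and assign midranks.
sorted (value, group, rank): (7,G2,1), (8,G2,2.5), (8,G3,2.5), (9,G1,4), (10,G1,5.5), (10,G3,5.5), (11,G1,7), (12,G2,8.5), (12,G3,8.5), (13,G1,10), (15,G2,11), (18,G1,12), (23,G2,13), (25,G3,14)
Step 2: Sum ranks within each group.
R_1 = 38.5 (n_1 = 5)
R_2 = 36 (n_2 = 5)
R_3 = 30.5 (n_3 = 4)
Step 3: H = 12/(N(N+1)) * sum(R_i^2/n_i) - 3(N+1)
     = 12/(14*15) * (38.5^2/5 + 36^2/5 + 30.5^2/4) - 3*15
     = 0.057143 * 788.212 - 45
     = 0.040714.
Step 4: Ties present; correction factor C = 1 - 18/(14^3 - 14) = 0.993407. Corrected H = 0.040714 / 0.993407 = 0.040985.
Step 5: Under H0, H ~ chi^2(2); p-value = 0.979716.
Step 6: alpha = 0.1. fail to reject H0.

H = 0.0410, df = 2, p = 0.979716, fail to reject H0.


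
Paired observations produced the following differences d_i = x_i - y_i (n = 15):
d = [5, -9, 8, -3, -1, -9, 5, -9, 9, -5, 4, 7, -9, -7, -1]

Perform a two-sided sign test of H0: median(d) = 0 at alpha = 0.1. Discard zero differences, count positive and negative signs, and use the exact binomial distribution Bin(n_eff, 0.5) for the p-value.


Step 1: Discard zero differences. Original n = 15; n_eff = number of nonzero differences = 15.
Nonzero differences (with sign): +5, -9, +8, -3, -1, -9, +5, -9, +9, -5, +4, +7, -9, -7, -1
Step 2: Count signs: positive = 6, negative = 9.
Step 3: Under H0: P(positive) = 0.5, so the number of positives S ~ Bin(15, 0.5).
Step 4: Two-sided exact p-value = sum of Bin(15,0.5) probabilities at or below the observed probability = 0.607239.
Step 5: alpha = 0.1. fail to reject H0.

n_eff = 15, pos = 6, neg = 9, p = 0.607239, fail to reject H0.


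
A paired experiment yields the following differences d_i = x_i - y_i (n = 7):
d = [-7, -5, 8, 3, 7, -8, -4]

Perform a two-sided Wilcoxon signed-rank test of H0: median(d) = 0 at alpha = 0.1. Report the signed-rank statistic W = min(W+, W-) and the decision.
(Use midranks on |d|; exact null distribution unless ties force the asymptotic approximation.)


Step 1: Drop any zero differences (none here) and take |d_i|.
|d| = [7, 5, 8, 3, 7, 8, 4]
Step 2: Midrank |d_i| (ties get averaged ranks).
ranks: |7|->4.5, |5|->3, |8|->6.5, |3|->1, |7|->4.5, |8|->6.5, |4|->2
Step 3: Attach original signs; sum ranks with positive sign and with negative sign.
W+ = 6.5 + 1 + 4.5 = 12
W- = 4.5 + 3 + 6.5 + 2 = 16
(Check: W+ + W- = 28 should equal n(n+1)/2 = 28.)
Step 4: Test statistic W = min(W+, W-) = 12.
Step 5: Ties in |d|, so use the tie-corrected normal approximation.
        E[W] = n(n+1)/4 = 7*8/4 = 14.
        Tie groups: |d|=7 (t=2), |d|=8 (t=2); sum(t^3 - t) = 12.
        Var[W] = n(n+1)(2n+1)/24 - sum(t^3-t)/48 = 840/24 - 12/48 = 34.75.
        z = (W - E[W]) / sqrt(Var[W]) = (12 - 14) / 5.8949 = -0.3393.
        Two-sided p = 2*Phi(z) = 0.734402.
Step 6: alpha = 0.1. fail to reject H0.

W+ = 12, W- = 16, W = min = 12, p = 0.734402, fail to reject H0.


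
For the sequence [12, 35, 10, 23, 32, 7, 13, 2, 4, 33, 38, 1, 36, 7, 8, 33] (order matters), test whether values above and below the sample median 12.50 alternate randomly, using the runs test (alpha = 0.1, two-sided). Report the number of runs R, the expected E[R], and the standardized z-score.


Step 1: Compute median = 12.50; label A = above, B = below.
Labels in order: BABAABABBAABABBA  (n_A = 8, n_B = 8)
Step 2: Count runs R = 12.
Step 3: Under H0 (random ordering), E[R] = 2*n_A*n_B/(n_A+n_B) + 1 = 2*8*8/16 + 1 = 9.0000.
        Var[R] = 2*n_A*n_B*(2*n_A*n_B - n_A - n_B) / ((n_A+n_B)^2 * (n_A+n_B-1)) = 14336/3840 = 3.7333.
        SD[R] = 1.9322.
Step 4: Continuity-corrected z = (R - 0.5 - E[R]) / SD[R] = (12 - 0.5 - 9.0000) / 1.9322 = 1.2939.
Step 5: Two-sided p-value via normal approximation = 2*(1 - Phi(|z|)) = 0.195709.
Step 6: alpha = 0.1. fail to reject H0.

R = 12, z = 1.2939, p = 0.195709, fail to reject H0.


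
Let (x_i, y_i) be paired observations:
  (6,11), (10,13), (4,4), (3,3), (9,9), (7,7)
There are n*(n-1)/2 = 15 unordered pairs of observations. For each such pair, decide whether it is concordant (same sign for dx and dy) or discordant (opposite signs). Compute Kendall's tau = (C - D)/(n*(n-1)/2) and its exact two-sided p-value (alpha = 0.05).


Step 1: Enumerate the 15 unordered pairs (i,j) with i<j and classify each by sign(x_j-x_i) * sign(y_j-y_i).
  (1,2):dx=+4,dy=+2->C; (1,3):dx=-2,dy=-7->C; (1,4):dx=-3,dy=-8->C; (1,5):dx=+3,dy=-2->D
  (1,6):dx=+1,dy=-4->D; (2,3):dx=-6,dy=-9->C; (2,4):dx=-7,dy=-10->C; (2,5):dx=-1,dy=-4->C
  (2,6):dx=-3,dy=-6->C; (3,4):dx=-1,dy=-1->C; (3,5):dx=+5,dy=+5->C; (3,6):dx=+3,dy=+3->C
  (4,5):dx=+6,dy=+6->C; (4,6):dx=+4,dy=+4->C; (5,6):dx=-2,dy=-2->C
Step 2: C = 13, D = 2, total pairs = 15.
Step 3: tau = (C - D)/(n(n-1)/2) = (13 - 2)/15 = 0.733333.
Step 4: Exact two-sided p-value (enumerate n! = 720 permutations of y under H0): p = 0.055556.
Step 5: alpha = 0.05. fail to reject H0.

tau_b = 0.7333 (C=13, D=2), p = 0.055556, fail to reject H0.


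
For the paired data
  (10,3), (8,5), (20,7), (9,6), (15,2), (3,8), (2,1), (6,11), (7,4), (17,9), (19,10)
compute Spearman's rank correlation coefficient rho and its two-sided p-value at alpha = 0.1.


Step 1: Rank x and y separately (midranks; no ties here).
rank(x): 10->7, 8->5, 20->11, 9->6, 15->8, 3->2, 2->1, 6->3, 7->4, 17->9, 19->10
rank(y): 3->3, 5->5, 7->7, 6->6, 2->2, 8->8, 1->1, 11->11, 4->4, 9->9, 10->10
Step 2: d_i = R_x(i) - R_y(i); compute d_i^2.
  (7-3)^2=16, (5-5)^2=0, (11-7)^2=16, (6-6)^2=0, (8-2)^2=36, (2-8)^2=36, (1-1)^2=0, (3-11)^2=64, (4-4)^2=0, (9-9)^2=0, (10-10)^2=0
sum(d^2) = 168.
Step 3: rho = 1 - 6*168 / (11*(11^2 - 1)) = 1 - 1008/1320 = 0.236364.
Step 4: Under H0, t = rho * sqrt((n-2)/(1-rho^2)) = 0.7298 ~ t(9).
Step 5: Two-sided p-value from the t-distribution with 9 df = 0.484091.
Step 6: alpha = 0.1. fail to reject H0.

rho = 0.2364, p = 0.484091, fail to reject H0 at alpha = 0.1.


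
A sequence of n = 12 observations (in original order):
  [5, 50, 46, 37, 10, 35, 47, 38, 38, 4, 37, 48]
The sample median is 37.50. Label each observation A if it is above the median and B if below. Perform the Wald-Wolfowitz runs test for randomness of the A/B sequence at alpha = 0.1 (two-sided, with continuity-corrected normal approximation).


Step 1: Compute median = 37.50; label A = above, B = below.
Labels in order: BAABBBAAABBA  (n_A = 6, n_B = 6)
Step 2: Count runs R = 6.
Step 3: Under H0 (random ordering), E[R] = 2*n_A*n_B/(n_A+n_B) + 1 = 2*6*6/12 + 1 = 7.0000.
        Var[R] = 2*n_A*n_B*(2*n_A*n_B - n_A - n_B) / ((n_A+n_B)^2 * (n_A+n_B-1)) = 4320/1584 = 2.7273.
        SD[R] = 1.6514.
Step 4: Continuity-corrected z = (R + 0.5 - E[R]) / SD[R] = (6 + 0.5 - 7.0000) / 1.6514 = -0.3028.
Step 5: Two-sided p-value via normal approximation = 2*(1 - Phi(|z|)) = 0.762069.
Step 6: alpha = 0.1. fail to reject H0.

R = 6, z = -0.3028, p = 0.762069, fail to reject H0.


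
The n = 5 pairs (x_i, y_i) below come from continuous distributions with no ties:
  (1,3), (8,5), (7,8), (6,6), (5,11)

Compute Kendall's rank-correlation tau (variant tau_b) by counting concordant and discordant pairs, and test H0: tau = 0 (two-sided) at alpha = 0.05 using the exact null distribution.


Step 1: Enumerate the 10 unordered pairs (i,j) with i<j and classify each by sign(x_j-x_i) * sign(y_j-y_i).
  (1,2):dx=+7,dy=+2->C; (1,3):dx=+6,dy=+5->C; (1,4):dx=+5,dy=+3->C; (1,5):dx=+4,dy=+8->C
  (2,3):dx=-1,dy=+3->D; (2,4):dx=-2,dy=+1->D; (2,5):dx=-3,dy=+6->D; (3,4):dx=-1,dy=-2->C
  (3,5):dx=-2,dy=+3->D; (4,5):dx=-1,dy=+5->D
Step 2: C = 5, D = 5, total pairs = 10.
Step 3: tau = (C - D)/(n(n-1)/2) = (5 - 5)/10 = 0.000000.
Step 4: Exact two-sided p-value (enumerate n! = 120 permutations of y under H0): p = 1.000000.
Step 5: alpha = 0.05. fail to reject H0.

tau_b = 0.0000 (C=5, D=5), p = 1.000000, fail to reject H0.


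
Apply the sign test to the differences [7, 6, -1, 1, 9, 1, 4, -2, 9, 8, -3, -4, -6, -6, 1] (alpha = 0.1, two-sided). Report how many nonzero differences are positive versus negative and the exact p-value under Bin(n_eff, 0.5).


Step 1: Discard zero differences. Original n = 15; n_eff = number of nonzero differences = 15.
Nonzero differences (with sign): +7, +6, -1, +1, +9, +1, +4, -2, +9, +8, -3, -4, -6, -6, +1
Step 2: Count signs: positive = 9, negative = 6.
Step 3: Under H0: P(positive) = 0.5, so the number of positives S ~ Bin(15, 0.5).
Step 4: Two-sided exact p-value = sum of Bin(15,0.5) probabilities at or below the observed probability = 0.607239.
Step 5: alpha = 0.1. fail to reject H0.

n_eff = 15, pos = 9, neg = 6, p = 0.607239, fail to reject H0.


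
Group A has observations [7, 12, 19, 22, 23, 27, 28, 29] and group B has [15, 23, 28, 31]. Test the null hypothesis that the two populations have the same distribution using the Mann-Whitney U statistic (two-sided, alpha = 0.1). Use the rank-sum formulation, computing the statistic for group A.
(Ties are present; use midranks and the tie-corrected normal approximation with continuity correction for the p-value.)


Step 1: Combine and sort all 12 observations; assign midranks.
sorted (value, group): (7,X), (12,X), (15,Y), (19,X), (22,X), (23,X), (23,Y), (27,X), (28,X), (28,Y), (29,X), (31,Y)
ranks: 7->1, 12->2, 15->3, 19->4, 22->5, 23->6.5, 23->6.5, 27->8, 28->9.5, 28->9.5, 29->11, 31->12
Step 2: Rank sum for X: R1 = 1 + 2 + 4 + 5 + 6.5 + 8 + 9.5 + 11 = 47.
Step 3: U_X = R1 - n1(n1+1)/2 = 47 - 8*9/2 = 47 - 36 = 11.
       U_Y = n1*n2 - U_X = 32 - 11 = 21.
Step 4: Ties are present, so use the tie-corrected normal approximation (with continuity correction) for the p-value.
Step 5: p-value = 0.443097; compare to alpha = 0.1. fail to reject H0.

U_X = 11, p = 0.443097, fail to reject H0 at alpha = 0.1.


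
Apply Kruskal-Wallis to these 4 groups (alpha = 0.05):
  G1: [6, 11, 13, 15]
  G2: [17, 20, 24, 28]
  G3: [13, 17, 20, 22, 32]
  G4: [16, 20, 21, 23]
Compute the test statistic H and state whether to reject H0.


Step 1: Combine all N = 17 observations and assign midranks.
sorted (value, group, rank): (6,G1,1), (11,G1,2), (13,G1,3.5), (13,G3,3.5), (15,G1,5), (16,G4,6), (17,G2,7.5), (17,G3,7.5), (20,G2,10), (20,G3,10), (20,G4,10), (21,G4,12), (22,G3,13), (23,G4,14), (24,G2,15), (28,G2,16), (32,G3,17)
Step 2: Sum ranks within each group.
R_1 = 11.5 (n_1 = 4)
R_2 = 48.5 (n_2 = 4)
R_3 = 51 (n_3 = 5)
R_4 = 42 (n_4 = 4)
Step 3: H = 12/(N(N+1)) * sum(R_i^2/n_i) - 3(N+1)
     = 12/(17*18) * (11.5^2/4 + 48.5^2/4 + 51^2/5 + 42^2/4) - 3*18
     = 0.039216 * 1582.33 - 54
     = 8.051961.
Step 4: Ties present; correction factor C = 1 - 36/(17^3 - 17) = 0.992647. Corrected H = 8.051961 / 0.992647 = 8.111605.
Step 5: Under H0, H ~ chi^2(3); p-value = 0.043761.
Step 6: alpha = 0.05. reject H0.

H = 8.1116, df = 3, p = 0.043761, reject H0.


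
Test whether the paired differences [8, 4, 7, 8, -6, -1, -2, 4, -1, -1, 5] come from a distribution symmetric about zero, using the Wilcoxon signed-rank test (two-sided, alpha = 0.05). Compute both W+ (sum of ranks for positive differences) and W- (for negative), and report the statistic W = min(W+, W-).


Step 1: Drop any zero differences (none here) and take |d_i|.
|d| = [8, 4, 7, 8, 6, 1, 2, 4, 1, 1, 5]
Step 2: Midrank |d_i| (ties get averaged ranks).
ranks: |8|->10.5, |4|->5.5, |7|->9, |8|->10.5, |6|->8, |1|->2, |2|->4, |4|->5.5, |1|->2, |1|->2, |5|->7
Step 3: Attach original signs; sum ranks with positive sign and with negative sign.
W+ = 10.5 + 5.5 + 9 + 10.5 + 5.5 + 7 = 48
W- = 8 + 2 + 4 + 2 + 2 = 18
(Check: W+ + W- = 66 should equal n(n+1)/2 = 66.)
Step 4: Test statistic W = min(W+, W-) = 18.
Step 5: Ties in |d|, so use the tie-corrected normal approximation.
        E[W] = n(n+1)/4 = 11*12/4 = 33.
        Tie groups: |d|=1 (t=3), |d|=4 (t=2), |d|=8 (t=2); sum(t^3 - t) = 36.
        Var[W] = n(n+1)(2n+1)/24 - sum(t^3-t)/48 = 3036/24 - 36/48 = 125.75.
        z = (W - E[W]) / sqrt(Var[W]) = (18 - 33) / 11.2138 = -1.3376.
        Two-sided p = 2*Phi(z) = 0.181016.
Step 6: alpha = 0.05. fail to reject H0.

W+ = 48, W- = 18, W = min = 18, p = 0.181016, fail to reject H0.


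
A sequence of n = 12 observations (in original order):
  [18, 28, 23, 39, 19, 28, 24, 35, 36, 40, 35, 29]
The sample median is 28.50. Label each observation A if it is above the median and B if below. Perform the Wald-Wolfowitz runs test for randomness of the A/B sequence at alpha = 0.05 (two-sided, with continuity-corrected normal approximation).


Step 1: Compute median = 28.50; label A = above, B = below.
Labels in order: BBBABBBAAAAA  (n_A = 6, n_B = 6)
Step 2: Count runs R = 4.
Step 3: Under H0 (random ordering), E[R] = 2*n_A*n_B/(n_A+n_B) + 1 = 2*6*6/12 + 1 = 7.0000.
        Var[R] = 2*n_A*n_B*(2*n_A*n_B - n_A - n_B) / ((n_A+n_B)^2 * (n_A+n_B-1)) = 4320/1584 = 2.7273.
        SD[R] = 1.6514.
Step 4: Continuity-corrected z = (R + 0.5 - E[R]) / SD[R] = (4 + 0.5 - 7.0000) / 1.6514 = -1.5138.
Step 5: Two-sided p-value via normal approximation = 2*(1 - Phi(|z|)) = 0.130070.
Step 6: alpha = 0.05. fail to reject H0.

R = 4, z = -1.5138, p = 0.130070, fail to reject H0.


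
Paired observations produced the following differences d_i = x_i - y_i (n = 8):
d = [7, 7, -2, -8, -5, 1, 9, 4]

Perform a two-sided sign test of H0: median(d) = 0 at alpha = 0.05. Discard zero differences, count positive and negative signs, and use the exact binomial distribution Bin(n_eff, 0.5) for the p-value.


Step 1: Discard zero differences. Original n = 8; n_eff = number of nonzero differences = 8.
Nonzero differences (with sign): +7, +7, -2, -8, -5, +1, +9, +4
Step 2: Count signs: positive = 5, negative = 3.
Step 3: Under H0: P(positive) = 0.5, so the number of positives S ~ Bin(8, 0.5).
Step 4: Two-sided exact p-value = sum of Bin(8,0.5) probabilities at or below the observed probability = 0.726562.
Step 5: alpha = 0.05. fail to reject H0.

n_eff = 8, pos = 5, neg = 3, p = 0.726562, fail to reject H0.


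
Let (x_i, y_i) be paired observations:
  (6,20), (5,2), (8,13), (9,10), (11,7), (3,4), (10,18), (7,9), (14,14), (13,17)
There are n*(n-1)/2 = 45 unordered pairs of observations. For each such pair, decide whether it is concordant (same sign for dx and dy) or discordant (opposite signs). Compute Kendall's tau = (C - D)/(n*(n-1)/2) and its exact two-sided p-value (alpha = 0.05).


Step 1: Enumerate the 45 unordered pairs (i,j) with i<j and classify each by sign(x_j-x_i) * sign(y_j-y_i).
  (1,2):dx=-1,dy=-18->C; (1,3):dx=+2,dy=-7->D; (1,4):dx=+3,dy=-10->D; (1,5):dx=+5,dy=-13->D
  (1,6):dx=-3,dy=-16->C; (1,7):dx=+4,dy=-2->D; (1,8):dx=+1,dy=-11->D; (1,9):dx=+8,dy=-6->D
  (1,10):dx=+7,dy=-3->D; (2,3):dx=+3,dy=+11->C; (2,4):dx=+4,dy=+8->C; (2,5):dx=+6,dy=+5->C
  (2,6):dx=-2,dy=+2->D; (2,7):dx=+5,dy=+16->C; (2,8):dx=+2,dy=+7->C; (2,9):dx=+9,dy=+12->C
  (2,10):dx=+8,dy=+15->C; (3,4):dx=+1,dy=-3->D; (3,5):dx=+3,dy=-6->D; (3,6):dx=-5,dy=-9->C
  (3,7):dx=+2,dy=+5->C; (3,8):dx=-1,dy=-4->C; (3,9):dx=+6,dy=+1->C; (3,10):dx=+5,dy=+4->C
  (4,5):dx=+2,dy=-3->D; (4,6):dx=-6,dy=-6->C; (4,7):dx=+1,dy=+8->C; (4,8):dx=-2,dy=-1->C
  (4,9):dx=+5,dy=+4->C; (4,10):dx=+4,dy=+7->C; (5,6):dx=-8,dy=-3->C; (5,7):dx=-1,dy=+11->D
  (5,8):dx=-4,dy=+2->D; (5,9):dx=+3,dy=+7->C; (5,10):dx=+2,dy=+10->C; (6,7):dx=+7,dy=+14->C
  (6,8):dx=+4,dy=+5->C; (6,9):dx=+11,dy=+10->C; (6,10):dx=+10,dy=+13->C; (7,8):dx=-3,dy=-9->C
  (7,9):dx=+4,dy=-4->D; (7,10):dx=+3,dy=-1->D; (8,9):dx=+7,dy=+5->C; (8,10):dx=+6,dy=+8->C
  (9,10):dx=-1,dy=+3->D
Step 2: C = 29, D = 16, total pairs = 45.
Step 3: tau = (C - D)/(n(n-1)/2) = (29 - 16)/45 = 0.288889.
Step 4: Exact two-sided p-value (enumerate n! = 3628800 permutations of y under H0): p = 0.291248.
Step 5: alpha = 0.05. fail to reject H0.

tau_b = 0.2889 (C=29, D=16), p = 0.291248, fail to reject H0.


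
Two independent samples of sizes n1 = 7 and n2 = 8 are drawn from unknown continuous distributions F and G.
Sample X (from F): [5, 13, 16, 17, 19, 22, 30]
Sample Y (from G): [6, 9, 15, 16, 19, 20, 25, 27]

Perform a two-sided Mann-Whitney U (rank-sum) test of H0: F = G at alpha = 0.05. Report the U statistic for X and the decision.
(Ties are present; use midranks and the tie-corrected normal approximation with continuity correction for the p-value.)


Step 1: Combine and sort all 15 observations; assign midranks.
sorted (value, group): (5,X), (6,Y), (9,Y), (13,X), (15,Y), (16,X), (16,Y), (17,X), (19,X), (19,Y), (20,Y), (22,X), (25,Y), (27,Y), (30,X)
ranks: 5->1, 6->2, 9->3, 13->4, 15->5, 16->6.5, 16->6.5, 17->8, 19->9.5, 19->9.5, 20->11, 22->12, 25->13, 27->14, 30->15
Step 2: Rank sum for X: R1 = 1 + 4 + 6.5 + 8 + 9.5 + 12 + 15 = 56.
Step 3: U_X = R1 - n1(n1+1)/2 = 56 - 7*8/2 = 56 - 28 = 28.
       U_Y = n1*n2 - U_X = 56 - 28 = 28.
Step 4: Ties are present, so use the tie-corrected normal approximation (with continuity correction) for the p-value.
Step 5: p-value = 1.000000; compare to alpha = 0.05. fail to reject H0.

U_X = 28, p = 1.000000, fail to reject H0 at alpha = 0.05.
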